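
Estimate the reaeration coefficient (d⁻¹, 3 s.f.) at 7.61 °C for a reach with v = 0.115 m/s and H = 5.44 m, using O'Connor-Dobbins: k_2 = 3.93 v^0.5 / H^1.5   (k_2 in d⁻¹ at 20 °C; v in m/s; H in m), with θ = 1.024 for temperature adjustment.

k_2(20) = 3.93 × 0.115^0.5 / 5.44^1.5 = 3.93 × 0.3391 / 12.69 = 0.1050 d⁻¹.
k_2(7.61) = 0.1050 × 1.024^(7.61−20) = 0.1050 × 0.7454 = 0.07829 d⁻¹.

k_2 ≈ 0.0783 d⁻¹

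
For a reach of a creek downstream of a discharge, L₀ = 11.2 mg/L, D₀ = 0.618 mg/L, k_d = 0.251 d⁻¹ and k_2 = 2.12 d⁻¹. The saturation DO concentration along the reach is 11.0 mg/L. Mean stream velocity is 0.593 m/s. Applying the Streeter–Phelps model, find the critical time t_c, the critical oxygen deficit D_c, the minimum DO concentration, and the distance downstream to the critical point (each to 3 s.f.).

t_c ≈ 0.859 d; D_c ≈ 1.07 mg/L; min DO ≈ 9.93 mg/L; x_c ≈ 44.0 km

With k_2/k_d = 8.446 and 1 − D₀(k_2−k_d)/(k_d L₀) = 0.5891,
t_c = ln(8.446 × 0.5891) / (2.12 − 0.251) = ln(4.976) / 1.869 = 1.605/1.869 = 0.8585 d.
L(t_c) = L₀ e^(−k_d t_c) = 11.2 × 0.8061 = 9.029 mg/L, and at the critical point k_2 D_c = k_d L, so D_c = (0.251/2.12) × 9.029 = 1.069 mg/L.
Minimum DO = C_s − D_c = 11.0 − 1.069 = 9.931 mg/L.
x_c = v t_c = 0.593 m/s × 0.8585 d × 86400 s/d = 43990 m ≈ 44.0 km.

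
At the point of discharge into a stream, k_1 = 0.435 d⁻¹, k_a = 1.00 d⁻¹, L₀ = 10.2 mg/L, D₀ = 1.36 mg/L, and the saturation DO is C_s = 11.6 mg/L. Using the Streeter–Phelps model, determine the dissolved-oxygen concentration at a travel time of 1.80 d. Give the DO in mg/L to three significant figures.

DO ≈ 9.08 mg/L

k_1 L₀/(k_a−k_1) = 0.435×10.2/(1.00−0.435) = 4.437/0.5650 = 7.853 mg/L.
e^(−k_1 t) = e^(−0.435×1.800) = 0.4570; e^(−k_a t) = e^(−1.00×1.800) = 0.1653.
D = 7.853 × (0.4570 − 0.1653) + 1.36 × 0.1653 = 2.291 + 0.2248 = 2.516 mg/L.
DO = C_s − D = 11.6 − 2.516 = 9.084 mg/L.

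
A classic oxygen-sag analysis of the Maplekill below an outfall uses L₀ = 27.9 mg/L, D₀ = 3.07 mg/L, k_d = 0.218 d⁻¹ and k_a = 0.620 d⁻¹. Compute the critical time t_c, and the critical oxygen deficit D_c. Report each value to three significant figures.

t_c = [1/(k_a−k_d)] ln[(k_a/k_d)(1 − D₀(k_a−k_d)/(k_d L₀))]
= [1/(0.620−0.218)] ln[(0.620/0.218)(1 − 3.07×0.4020/(0.218×27.9))]
= (1/0.4020) ln[2.844 × 0.7971] = 2.488 × ln(2.267) = 2.488 × 0.8184 = 2.036 d.
L(t_c) = L₀ e^(−k_d t_c) = 27.9 × 0.6416 = 17.90 mg/L, and at the critical point k_a D_c = k_d L, so D_c = (0.218/0.620) × 17.90 = 6.294 mg/L.

t_c ≈ 2.04 d; D_c ≈ 6.29 mg/L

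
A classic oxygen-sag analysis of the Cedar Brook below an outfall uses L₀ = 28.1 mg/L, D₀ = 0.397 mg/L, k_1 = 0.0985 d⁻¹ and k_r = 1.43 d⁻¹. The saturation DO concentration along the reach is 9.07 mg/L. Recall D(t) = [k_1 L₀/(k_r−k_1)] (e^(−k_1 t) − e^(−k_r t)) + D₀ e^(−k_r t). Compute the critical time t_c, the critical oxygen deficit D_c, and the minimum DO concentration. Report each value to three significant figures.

t_c ≈ 1.85 d; D_c ≈ 1.61 mg/L; min DO ≈ 7.46 mg/L

At the critical point dD/dt = 0, so k_1 L₀ e^(−k_1 t) = k_r D. Substituting D(t) from the Streeter–Phelps equation and solving for t gives
t_c = ln[(k_r/k_1)(1 − D₀(k_r−k_1)/(k_1 L₀))] / (k_r−k_1).
Here k_r−k_1 = 1.331 d⁻¹ and 1 − D₀(k_r−k_1)/(k_1 L₀) = 1 − 0.397×1.331/(0.0985×28.1) = 0.8090, so
t_c = ln(14.52 × 0.8090) / 1.331 = 2.463 / 1.331 = 1.850 d.
L(t_c) = L₀ e^(−k_1 t_c) = 28.1 × 0.8334 = 23.42 mg/L, and at the critical point k_r D_c = k_1 L, so D_c = (0.0985/1.43) × 23.42 = 1.613 mg/L.
Minimum DO = C_s − D_c = 9.07 − 1.613 = 7.457 mg/L.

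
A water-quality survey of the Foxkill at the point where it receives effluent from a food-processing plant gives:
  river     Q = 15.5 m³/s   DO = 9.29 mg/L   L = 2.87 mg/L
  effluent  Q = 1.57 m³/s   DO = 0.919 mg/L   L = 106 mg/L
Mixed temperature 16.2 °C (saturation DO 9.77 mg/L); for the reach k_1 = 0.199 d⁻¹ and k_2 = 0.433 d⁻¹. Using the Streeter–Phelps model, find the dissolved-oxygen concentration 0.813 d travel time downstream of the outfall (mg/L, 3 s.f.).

DO ≈ 7.34 mg/L

Mixed DO = (15.5×9.29 + 1.57×0.919)/(15.5+1.57) = 145.4/17.07 = 8.520 mg/L.
Mixed L₀ = (15.5×2.87 + 1.57×106)/(17.07) = 210.9/17.07 = 12.36 mg/L.
Initial deficit D₀ = C_s − DO₀ = 9.77 − 8.520 = 1.250 mg/L.
D(0.813) = [0.199×12.36/(0.433−0.199)](e^(−0.199×0.813) − e^(−0.433×0.813)) + 1.250 e^(−0.433×0.813)
= 10.51 × (0.8506 − 0.7033) + 1.250 × 0.7033 = 2.427 mg/L.
DO = 9.77 − 2.427 = 7.343 mg/L.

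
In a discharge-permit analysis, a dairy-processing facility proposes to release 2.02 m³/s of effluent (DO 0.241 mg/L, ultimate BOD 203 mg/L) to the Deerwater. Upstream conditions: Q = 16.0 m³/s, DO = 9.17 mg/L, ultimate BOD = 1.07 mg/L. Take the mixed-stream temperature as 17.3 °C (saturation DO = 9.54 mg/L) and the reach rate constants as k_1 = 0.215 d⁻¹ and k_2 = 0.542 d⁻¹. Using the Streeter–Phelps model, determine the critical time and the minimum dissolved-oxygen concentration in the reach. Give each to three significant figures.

Mixed DO = (16.0×9.17 + 2.02×0.241)/(16.0+2.02) = 147.2/18.02 = 8.169 mg/L.
Mixed L₀ = (16.0×1.07 + 2.02×203)/(18.02) = 427.2/18.02 = 23.71 mg/L.
Initial deficit D₀ = C_s − DO₀ = 9.54 − 8.169 = 1.371 mg/L.
t_c = (1/0.3270) ln[(0.542/0.215)(1 − 1.371×0.3270/(0.215×23.71))] = 3.058 × ln(2.299) = 2.546 d.
D_c = (0.215/0.542) × 23.71 × e^(−0.215×2.546) = 0.3967 × 23.71 × 0.5785 = 5.440 mg/L.
Minimum DO = 9.54 − 5.440 = 4.100 mg/L.

t_c ≈ 2.55 d; minimum DO ≈ 4.10 mg/L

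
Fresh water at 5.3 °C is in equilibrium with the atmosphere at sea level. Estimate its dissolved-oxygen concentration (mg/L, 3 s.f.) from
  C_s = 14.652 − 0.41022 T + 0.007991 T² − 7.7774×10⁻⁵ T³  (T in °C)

C_s = 14.652 − 0.41022×5.3 + 0.007991×5.3² − 7.7774×10⁻⁵×5.3³ = 12.69 mg/L.

C_s ≈ 12.7 mg/L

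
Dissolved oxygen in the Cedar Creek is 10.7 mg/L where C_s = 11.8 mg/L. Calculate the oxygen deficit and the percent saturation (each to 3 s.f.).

D ≈ 1.10 mg/L; 90.7 % saturation

D = C_s − C = 11.8 − 10.7 = 1.10 mg/L.
% saturation = 10.7/11.8 × 100 = 90.7 %.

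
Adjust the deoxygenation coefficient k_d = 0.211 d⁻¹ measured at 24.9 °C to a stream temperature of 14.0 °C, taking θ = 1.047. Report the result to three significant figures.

k_d ≈ 0.128 d⁻¹

k_d(T₂) = k_d(T₁) · θ^(T₂−T₁) = 0.211 × 1.047^(14.0−24.9)
= 0.211 × 1.047^-10.9 = 0.211 × 0.6062 = 0.1279 d⁻¹.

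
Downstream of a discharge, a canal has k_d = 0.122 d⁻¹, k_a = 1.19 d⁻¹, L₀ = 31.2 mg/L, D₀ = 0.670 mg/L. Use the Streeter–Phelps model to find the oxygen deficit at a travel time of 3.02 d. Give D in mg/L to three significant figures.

k_d L₀/(k_a−k_d) = 0.122×31.2/(1.19−0.122) = 3.806/1.068 = 3.564 mg/L.
e^(−k_d t) = e^(−0.122×3.020) = 0.6918; e^(−k_a t) = e^(−1.19×3.020) = 0.02749.
D = 3.564 × (0.6918 − 0.02749) + 0.670 × 0.02749 = 2.368 + 0.01842 = 2.386 mg/L.

D ≈ 2.39 mg/L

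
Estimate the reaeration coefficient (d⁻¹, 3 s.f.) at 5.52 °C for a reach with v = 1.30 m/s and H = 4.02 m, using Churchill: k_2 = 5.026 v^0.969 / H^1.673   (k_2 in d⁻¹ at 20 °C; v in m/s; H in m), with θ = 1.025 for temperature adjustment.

k_2(20) = 5.026 × 1.30^0.969 / 4.02^1.673 = 5.026 × 1.289 / 10.25 = 0.6321 d⁻¹.
k_2(5.52) = 0.6321 × 1.025^(5.52−20) = 0.6321 × 0.6994 = 0.4421 d⁻¹.

k_2 ≈ 0.442 d⁻¹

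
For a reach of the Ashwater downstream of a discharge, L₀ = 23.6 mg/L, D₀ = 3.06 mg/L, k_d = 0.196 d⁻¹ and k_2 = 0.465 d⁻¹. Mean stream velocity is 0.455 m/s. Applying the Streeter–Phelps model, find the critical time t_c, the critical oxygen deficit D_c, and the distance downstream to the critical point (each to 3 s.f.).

t_c ≈ 2.48 d; D_c ≈ 6.11 mg/L; x_c ≈ 97.6 km

At the critical point dD/dt = 0, so k_d L₀ e^(−k_d t) = k_2 D. Substituting D(t) from the Streeter–Phelps equation and solving for t gives
t_c = ln[(k_2/k_d)(1 − D₀(k_2−k_d)/(k_d L₀))] / (k_2−k_d).
Here k_2−k_d = 0.2690 d⁻¹ and 1 − D₀(k_2−k_d)/(k_d L₀) = 1 − 3.06×0.2690/(0.196×23.6) = 0.8220, so
t_c = ln(2.372 × 0.8220) / 0.2690 = 0.6680 / 0.2690 = 2.483 d.
D_c = (k_d/k_2) L₀ e^(−k_d t_c) = (0.196/0.465) × 23.6 × e^(−0.196×2.483) = 0.4215 × 23.6 × 0.6147 = 6.114 mg/L.
x_c = v t_c = 0.455 m/s × 2.483 d × 86400 s/d = 97620 m ≈ 97.6 km.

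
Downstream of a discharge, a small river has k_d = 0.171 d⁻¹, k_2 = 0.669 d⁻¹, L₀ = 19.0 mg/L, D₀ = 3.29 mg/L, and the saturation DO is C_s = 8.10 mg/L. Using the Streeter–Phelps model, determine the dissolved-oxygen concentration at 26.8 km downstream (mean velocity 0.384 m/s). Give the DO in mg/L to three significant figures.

DO ≈ 4.30 mg/L

Travel time t = x/v = 26.8 km / (0.384 m/s) = 26800 m / 0.384 m/s = 69790 s = 0.8078 d.
k_d L₀/(k_2−k_d) = 0.171×19.0/(0.669−0.171) = 3.249/0.4980 = 6.524 mg/L.
e^(−k_d t) = e^(−0.171×0.8078) = 0.8710; e^(−k_2 t) = e^(−0.669×0.8078) = 0.5825.
D = 6.524 × (0.8710 − 0.5825) + 3.29 × 0.5825 = 1.882 + 1.916 = 3.798 mg/L.
DO = C_s − D = 8.10 − 3.798 = 4.302 mg/L.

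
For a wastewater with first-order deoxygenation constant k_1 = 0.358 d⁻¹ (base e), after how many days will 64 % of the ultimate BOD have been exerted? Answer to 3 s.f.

t ≈ 2.85 d

y/L₀ = 1 − e^(−k_1 t) = 0.64 ⇒ e^(−k_1 t) = 0.360
t = −ln(0.360) / 0.358 = 1.022 / 0.358 = 2.854 d.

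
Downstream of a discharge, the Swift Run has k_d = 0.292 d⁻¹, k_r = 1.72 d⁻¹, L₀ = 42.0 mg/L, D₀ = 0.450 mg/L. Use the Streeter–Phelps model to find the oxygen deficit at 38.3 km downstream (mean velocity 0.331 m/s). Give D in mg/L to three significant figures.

D ≈ 5.00 mg/L

Travel time t = x/v = 38.3 km / (0.331 m/s) = 38300 m / 0.331 m/s = 115700 s = 1.339 d.
k_d L₀/(k_r−k_d) = 0.292×42.0/(1.72−0.292) = 12.26/1.428 = 8.588 mg/L.
e^(−k_d t) = e^(−0.292×1.339) = 0.6763; e^(−k_r t) = e^(−1.72×1.339) = 0.09991.
D = 8.588 × (0.6763 − 0.09991) + 0.450 × 0.09991 = 4.951 + 0.04496 = 4.995 mg/L.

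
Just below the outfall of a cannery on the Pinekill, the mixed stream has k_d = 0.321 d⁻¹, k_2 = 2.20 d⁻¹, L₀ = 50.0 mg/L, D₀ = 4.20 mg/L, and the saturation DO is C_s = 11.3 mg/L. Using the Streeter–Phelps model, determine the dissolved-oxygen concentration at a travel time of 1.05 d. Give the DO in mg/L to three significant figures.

DO ≈ 5.63 mg/L

k_d L₀/(k_2−k_d) = 0.321×50.0/(2.20−0.321) = 16.05/1.879 = 8.542 mg/L.
e^(−k_d t) = e^(−0.321×1.050) = 0.7139; e^(−k_2 t) = e^(−2.20×1.050) = 0.09926.
D = 8.542 × (0.7139 − 0.09926) + 4.20 × 0.09926 = 5.250 + 0.4169 = 5.667 mg/L.
DO = C_s − D = 11.3 − 5.667 = 5.633 mg/L.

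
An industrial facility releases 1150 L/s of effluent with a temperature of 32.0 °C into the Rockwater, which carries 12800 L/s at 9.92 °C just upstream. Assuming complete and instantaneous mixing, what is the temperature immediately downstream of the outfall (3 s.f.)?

11.7 °C

Flow-weighted mixing: C = (Q_r C_r + Q_w C_w)/(Q_r + Q_w)
= (12800×9.92 + 1150×32.0)/(12800 + 1150) = 163800/13950 = 11.74 °C.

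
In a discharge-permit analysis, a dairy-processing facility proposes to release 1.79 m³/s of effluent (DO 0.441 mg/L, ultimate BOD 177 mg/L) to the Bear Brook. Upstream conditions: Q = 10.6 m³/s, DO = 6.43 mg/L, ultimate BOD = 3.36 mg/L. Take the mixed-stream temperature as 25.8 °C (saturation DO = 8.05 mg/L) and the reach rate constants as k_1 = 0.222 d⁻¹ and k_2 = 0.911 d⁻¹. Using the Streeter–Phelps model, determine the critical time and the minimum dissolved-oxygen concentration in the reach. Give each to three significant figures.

t_c ≈ 1.59 d; minimum DO ≈ 3.18 mg/L

Mixed DO = (10.6×6.43 + 1.79×0.441)/(10.6+1.79) = 68.95/12.39 = 5.565 mg/L.
Mixed L₀ = (10.6×3.36 + 1.79×177)/(12.39) = 352.4/12.39 = 28.45 mg/L.
Initial deficit D₀ = C_s − DO₀ = 8.05 − 5.565 = 2.485 mg/L.
t_c = (1/0.6890) ln[(0.911/0.222)(1 − 2.485×0.6890/(0.222×28.45))] = 1.451 × ln(2.991) = 1.590 d.
D_c = (0.222/0.911) × 28.45 × e^(−0.222×1.590) = 0.2437 × 28.45 × 0.7026 = 4.870 mg/L.
Minimum DO = 8.05 − 4.870 = 3.180 mg/L.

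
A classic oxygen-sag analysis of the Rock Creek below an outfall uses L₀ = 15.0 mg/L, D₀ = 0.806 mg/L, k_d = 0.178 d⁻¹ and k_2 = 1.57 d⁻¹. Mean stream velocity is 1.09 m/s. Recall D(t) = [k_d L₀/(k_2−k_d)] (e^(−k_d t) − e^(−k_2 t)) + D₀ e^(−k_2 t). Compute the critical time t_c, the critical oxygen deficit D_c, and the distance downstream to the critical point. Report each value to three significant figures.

At the critical point dD/dt = 0, so k_d L₀ e^(−k_d t) = k_2 D. Substituting D(t) from the Streeter–Phelps equation and solving for t gives
t_c = ln[(k_2/k_d)(1 − D₀(k_2−k_d)/(k_d L₀))] / (k_2−k_d).
Here k_2−k_d = 1.392 d⁻¹ and 1 − D₀(k_2−k_d)/(k_d L₀) = 1 − 0.806×1.392/(0.178×15.0) = 0.5798, so
t_c = ln(8.820 × 0.5798) / 1.392 = 1.632 / 1.392 = 1.172 d.
D_c = (k_d/k_2) L₀ e^(−k_d t_c) = (0.178/1.57) × 15.0 × e^(−0.178×1.172) = 0.1134 × 15.0 × 0.8117 = 1.380 mg/L.
x_c = v t_c = 1.09 m/s × 1.172 d × 86400 s/d = 110400 m ≈ 110 km.

t_c ≈ 1.17 d; D_c ≈ 1.38 mg/L; x_c ≈ 110 km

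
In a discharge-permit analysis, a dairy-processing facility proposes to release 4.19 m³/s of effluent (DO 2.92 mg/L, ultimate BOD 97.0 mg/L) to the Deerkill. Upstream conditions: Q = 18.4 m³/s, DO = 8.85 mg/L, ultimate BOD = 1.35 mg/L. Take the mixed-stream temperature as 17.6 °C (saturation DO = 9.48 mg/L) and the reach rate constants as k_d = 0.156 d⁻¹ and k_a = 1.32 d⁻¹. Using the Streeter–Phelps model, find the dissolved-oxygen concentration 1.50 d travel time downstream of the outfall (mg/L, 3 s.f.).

Mixed DO = (18.4×8.85 + 4.19×2.92)/(18.4+4.19) = 175.1/22.59 = 7.750 mg/L.
Mixed L₀ = (18.4×1.35 + 4.19×97.0)/(22.59) = 431.3/22.59 = 19.09 mg/L.
Initial deficit D₀ = C_s − DO₀ = 9.48 − 7.750 = 1.730 mg/L.
D(1.50) = [0.156×19.09/(1.32−0.156)](e^(−0.156×1.50) − e^(−1.32×1.50)) + 1.730 e^(−1.32×1.50)
= 2.559 × (0.7914 − 0.1381) + 1.730 × 0.1381 = 1.910 mg/L.
DO = 9.48 − 1.910 = 7.570 mg/L.

DO ≈ 7.57 mg/L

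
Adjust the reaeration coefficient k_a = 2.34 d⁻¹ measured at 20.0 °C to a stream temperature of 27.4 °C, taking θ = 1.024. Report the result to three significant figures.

k_a ≈ 2.79 d⁻¹

k_a(T₂) = k_a(T₁) · θ^(T₂−T₁) = 2.34 × 1.024^(27.4−20.0)
= 2.34 × 1.024^7.40 = 2.34 × 1.192 = 2.789 d⁻¹.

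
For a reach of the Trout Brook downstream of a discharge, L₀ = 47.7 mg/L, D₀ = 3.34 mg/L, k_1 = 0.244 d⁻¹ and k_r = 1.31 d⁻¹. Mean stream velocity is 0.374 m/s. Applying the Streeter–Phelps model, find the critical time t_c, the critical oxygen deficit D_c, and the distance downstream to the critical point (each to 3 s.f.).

With k_r/k_1 = 5.369 and 1 − D₀(k_r−k_1)/(k_1 L₀) = 0.6941,
t_c = ln(5.369 × 0.6941) / (1.31 − 0.244) = ln(3.726) / 1.066 = 1.315/1.066 = 1.234 d.
L(t_c) = L₀ e^(−k_1 t_c) = 47.7 × 0.7400 = 35.30 mg/L, and at the critical point k_r D_c = k_1 L, so D_c = (0.244/1.31) × 35.30 = 6.575 mg/L.
x_c = v t_c = 0.374 m/s × 1.234 d × 86400 s/d = 39880 m ≈ 39.9 km.

t_c ≈ 1.23 d; D_c ≈ 6.57 mg/L; x_c ≈ 39.9 km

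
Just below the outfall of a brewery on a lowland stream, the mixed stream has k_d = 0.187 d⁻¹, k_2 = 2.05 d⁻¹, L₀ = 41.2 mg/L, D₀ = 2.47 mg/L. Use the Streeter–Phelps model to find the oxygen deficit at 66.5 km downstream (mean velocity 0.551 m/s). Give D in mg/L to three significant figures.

Travel time t = x/v = 66.5 km / (0.551 m/s) = 66500 m / 0.551 m/s = 120700 s = 1.397 d.
k_d L₀/(k_2−k_d) = 0.187×41.2/(2.05−0.187) = 7.704/1.863 = 4.135 mg/L.
e^(−k_d t) = e^(−0.187×1.397) = 0.7701; e^(−k_2 t) = e^(−2.05×1.397) = 0.05706.
D = 4.135 × (0.7701 − 0.05706) + 2.47 × 0.05706 = 2.949 + 0.1409 = 3.090 mg/L.

D ≈ 3.09 mg/L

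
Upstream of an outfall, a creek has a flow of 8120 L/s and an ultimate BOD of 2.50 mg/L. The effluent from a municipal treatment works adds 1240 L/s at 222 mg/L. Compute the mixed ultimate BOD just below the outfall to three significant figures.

31.6 mg/L

Flow-weighted mixing: C = (Q_r C_r + Q_w C_w)/(Q_r + Q_w)
= (8120×2.50 + 1240×222)/(8120 + 1240) = 295600/9360 = 31.58 mg/L.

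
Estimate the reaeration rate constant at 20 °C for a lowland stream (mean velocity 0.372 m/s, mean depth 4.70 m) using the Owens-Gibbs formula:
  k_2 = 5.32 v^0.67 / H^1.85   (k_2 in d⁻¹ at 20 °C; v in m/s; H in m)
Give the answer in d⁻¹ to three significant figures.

k_2 ≈ 0.157 d⁻¹

k_2 = 5.32 × 0.372^0.67 / 4.70^1.85 = 5.32 × 0.5155 / 17.51 = 0.1566 d⁻¹.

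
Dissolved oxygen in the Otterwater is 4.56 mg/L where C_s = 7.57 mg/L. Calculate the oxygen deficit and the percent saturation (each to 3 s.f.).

D ≈ 3.01 mg/L; 60.2 % saturation

D = C_s − C = 7.57 − 4.56 = 3.01 mg/L.
% saturation = 4.56/7.57 × 100 = 60.2 %.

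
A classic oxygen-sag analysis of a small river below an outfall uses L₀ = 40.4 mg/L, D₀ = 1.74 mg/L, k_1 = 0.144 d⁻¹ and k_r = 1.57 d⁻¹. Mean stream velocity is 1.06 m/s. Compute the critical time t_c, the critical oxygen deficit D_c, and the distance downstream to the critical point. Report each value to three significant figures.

At the critical point dD/dt = 0, so k_1 L₀ e^(−k_1 t) = k_r D. Substituting D(t) from the Streeter–Phelps equation and solving for t gives
t_c = ln[(k_r/k_1)(1 − D₀(k_r−k_1)/(k_1 L₀))] / (k_r−k_1).
Here k_r−k_1 = 1.426 d⁻¹ and 1 − D₀(k_r−k_1)/(k_1 L₀) = 1 − 1.74×1.426/(0.144×40.4) = 0.5735, so
t_c = ln(10.90 × 0.5735) / 1.426 = 1.833 / 1.426 = 1.285 d.
L(t_c) = L₀ e^(−k_1 t_c) = 40.4 × 0.8310 = 33.57 mg/L, and at the critical point k_r D_c = k_1 L, so D_c = (0.144/1.57) × 33.57 = 3.079 mg/L.
x_c = v t_c = 1.06 m/s × 1.285 d × 86400 s/d = 117700 m ≈ 118 km.

t_c ≈ 1.29 d; D_c ≈ 3.08 mg/L; x_c ≈ 118 km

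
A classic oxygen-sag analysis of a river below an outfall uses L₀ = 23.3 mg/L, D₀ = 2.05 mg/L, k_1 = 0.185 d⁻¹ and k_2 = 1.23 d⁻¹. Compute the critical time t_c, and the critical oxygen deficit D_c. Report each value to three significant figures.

t_c ≈ 1.16 d; D_c ≈ 2.83 mg/L

With k_2/k_1 = 6.649 and 1 − D₀(k_2−k_1)/(k_1 L₀) = 0.5030,
t_c = ln(6.649 × 0.5030) / (1.23 − 0.185) = ln(3.344) / 1.045 = 1.207/1.045 = 1.155 d.
L(t_c) = L₀ e^(−k_1 t_c) = 23.3 × 0.8076 = 18.82 mg/L, and at the critical point k_2 D_c = k_1 L, so D_c = (0.185/1.23) × 18.82 = 2.830 mg/L.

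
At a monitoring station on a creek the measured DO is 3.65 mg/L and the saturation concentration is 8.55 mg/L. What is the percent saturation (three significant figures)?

42.7 % saturation

% saturation = C/C_s × 100 = 3.65/8.55 × 100 = 42.7 %.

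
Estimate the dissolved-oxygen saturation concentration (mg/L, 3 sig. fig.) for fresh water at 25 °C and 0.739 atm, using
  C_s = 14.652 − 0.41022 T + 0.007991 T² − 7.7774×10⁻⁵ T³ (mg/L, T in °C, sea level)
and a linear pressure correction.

C_s ≈ 6.04 mg/L

At sea level: C_s = 14.652 − 0.41022×25 + 0.007991×25² − 7.7774×10⁻⁵×25³ = 8.176 mg/L.
Pressure correction: C_s' = 8.176 × 0.739 = 6.042 mg/L.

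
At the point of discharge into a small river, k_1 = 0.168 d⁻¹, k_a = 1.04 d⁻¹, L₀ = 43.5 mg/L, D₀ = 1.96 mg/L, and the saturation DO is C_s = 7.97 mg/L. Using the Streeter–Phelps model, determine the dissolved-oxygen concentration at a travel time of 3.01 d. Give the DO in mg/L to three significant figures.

DO ≈ 3.20 mg/L

k_1 L₀/(k_a−k_1) = 0.168×43.5/(1.04−0.168) = 7.308/0.8720 = 8.381 mg/L.
e^(−k_1 t) = e^(−0.168×3.010) = 0.6031; e^(−k_a t) = e^(−1.04×3.010) = 0.04370.
D = 8.381 × (0.6031 − 0.04370) + 1.96 × 0.04370 = 4.688 + 0.08565 = 4.774 mg/L.
DO = C_s − D = 7.97 − 4.774 = 3.196 mg/L.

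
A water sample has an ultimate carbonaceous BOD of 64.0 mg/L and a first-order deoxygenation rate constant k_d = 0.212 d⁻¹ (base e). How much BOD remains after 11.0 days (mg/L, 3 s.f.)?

L_t = L₀ e^(−k_d t) = 64.0 × e^(−0.212×11.0) = 64.0 × 0.09710 = 6.214 mg/L.

L ≈ 6.21 mg/L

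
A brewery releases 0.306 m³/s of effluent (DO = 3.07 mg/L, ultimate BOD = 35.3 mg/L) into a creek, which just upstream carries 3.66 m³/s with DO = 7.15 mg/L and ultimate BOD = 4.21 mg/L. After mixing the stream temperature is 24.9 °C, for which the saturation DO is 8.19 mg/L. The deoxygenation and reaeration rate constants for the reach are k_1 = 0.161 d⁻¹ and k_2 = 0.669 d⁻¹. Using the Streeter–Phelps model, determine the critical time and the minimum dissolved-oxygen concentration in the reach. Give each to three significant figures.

Mixed DO = (3.66×7.15 + 0.306×3.07)/(3.66+0.306) = 27.11/3.966 = 6.835 mg/L.
Mixed L₀ = (3.66×4.21 + 0.306×35.3)/(3.966) = 26.21/3.966 = 6.609 mg/L.
Initial deficit D₀ = C_s − DO₀ = 8.19 − 6.835 = 1.355 mg/L.
t_c = (1/0.5080) ln[(0.669/0.161)(1 − 1.355×0.5080/(0.161×6.609))] = 1.969 × ln(1.468) = 0.7551 d.
D_c = (0.161/0.669) × 6.609 × e^(−0.161×0.7551) = 0.2407 × 6.609 × 0.8855 = 1.408 mg/L.
Minimum DO = 8.19 − 1.408 = 6.782 mg/L.

t_c ≈ 0.755 d; minimum DO ≈ 6.78 mg/L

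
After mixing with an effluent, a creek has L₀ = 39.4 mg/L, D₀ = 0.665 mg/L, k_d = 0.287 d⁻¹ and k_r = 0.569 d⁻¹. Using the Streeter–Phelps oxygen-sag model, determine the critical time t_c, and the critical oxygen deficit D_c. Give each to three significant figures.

t_c ≈ 2.37 d; D_c ≈ 10.1 mg/L

At the critical point dD/dt = 0, so k_d L₀ e^(−k_d t) = k_r D. Substituting D(t) from the Streeter–Phelps equation and solving for t gives
t_c = ln[(k_r/k_d)(1 − D₀(k_r−k_d)/(k_d L₀))] / (k_r−k_d).
Here k_r−k_d = 0.2820 d⁻¹ and 1 − D₀(k_r−k_d)/(k_d L₀) = 1 − 0.665×0.2820/(0.287×39.4) = 0.9834, so
t_c = ln(1.983 × 0.9834) / 0.2820 = 0.6677 / 0.2820 = 2.368 d.
D_c = (k_d/k_r) L₀ e^(−k_d t_c) = (0.287/0.569) × 39.4 × e^(−0.287×2.368) = 0.5044 × 39.4 × 0.5069 = 10.07 mg/L.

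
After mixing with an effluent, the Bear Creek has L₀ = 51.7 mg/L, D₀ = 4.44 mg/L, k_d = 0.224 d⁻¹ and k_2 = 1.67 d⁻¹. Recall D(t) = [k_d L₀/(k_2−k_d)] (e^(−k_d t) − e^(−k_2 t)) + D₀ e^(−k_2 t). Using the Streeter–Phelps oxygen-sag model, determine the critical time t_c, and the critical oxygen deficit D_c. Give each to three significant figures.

t_c ≈ 0.830 d; D_c ≈ 5.76 mg/L

With k_2/k_d = 7.455 and 1 − D₀(k_2−k_d)/(k_d L₀) = 0.4456,
t_c = ln(7.455 × 0.4456) / (1.67 − 0.224) = ln(3.322) / 1.446 = 1.201/1.446 = 0.8303 d.
D_c = (k_d/k_2) L₀ e^(−k_d t_c) = (0.224/1.67) × 51.7 × e^(−0.224×0.8303) = 0.1341 × 51.7 × 0.8303 = 5.758 mg/L.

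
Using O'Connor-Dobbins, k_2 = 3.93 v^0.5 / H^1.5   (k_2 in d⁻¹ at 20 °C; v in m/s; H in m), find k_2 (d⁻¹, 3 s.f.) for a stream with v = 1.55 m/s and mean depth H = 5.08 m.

k_2 = 3.93 × 1.55^0.5 / 5.08^1.5 = 3.93 × 1.245 / 11.45 = 0.4273 d⁻¹.

k_2 ≈ 0.427 d⁻¹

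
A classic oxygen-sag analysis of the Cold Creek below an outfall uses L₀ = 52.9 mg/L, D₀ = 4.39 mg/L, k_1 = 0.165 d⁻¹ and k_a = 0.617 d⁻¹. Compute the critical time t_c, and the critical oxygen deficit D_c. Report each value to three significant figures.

With k_a/k_1 = 3.739 and 1 − D₀(k_a−k_1)/(k_1 L₀) = 0.7727,
t_c = ln(3.739 × 0.7727) / (0.617 − 0.165) = ln(2.889) / 0.4520 = 1.061/0.4520 = 2.347 d.
L(t_c) = L₀ e^(−k_1 t_c) = 52.9 × 0.6789 = 35.91 mg/L, and at the critical point k_a D_c = k_1 L, so D_c = (0.165/0.617) × 35.91 = 9.604 mg/L.

t_c ≈ 2.35 d; D_c ≈ 9.60 mg/L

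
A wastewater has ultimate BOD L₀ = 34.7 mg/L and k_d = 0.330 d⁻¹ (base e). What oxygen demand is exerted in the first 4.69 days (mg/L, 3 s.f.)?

y ≈ 27.3 mg/L

y_t = L₀(1 − e^(−k_d t)) = 34.7 × (1 − e^(−0.330×4.69))
= 34.7 × (1 − 0.2127) = 34.7 × 0.7873 = 27.32 mg/L.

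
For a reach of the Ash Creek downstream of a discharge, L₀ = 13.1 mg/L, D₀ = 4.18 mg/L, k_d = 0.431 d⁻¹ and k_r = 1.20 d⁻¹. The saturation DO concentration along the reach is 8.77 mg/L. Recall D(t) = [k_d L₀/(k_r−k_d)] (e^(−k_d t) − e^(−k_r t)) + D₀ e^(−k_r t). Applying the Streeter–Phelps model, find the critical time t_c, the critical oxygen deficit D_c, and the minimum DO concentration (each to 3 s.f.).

t_c ≈ 0.236 d; D_c ≈ 4.25 mg/L; min DO ≈ 4.52 mg/L

With k_r/k_d = 2.784 and 1 − D₀(k_r−k_d)/(k_d L₀) = 0.4307,
t_c = ln(2.784 × 0.4307) / (1.20 − 0.431) = ln(1.199) / 0.7690 = 0.1816/0.7690 = 0.2361 d.
D_c = (k_d/k_r) L₀ e^(−k_d t_c) = (0.431/1.20) × 13.1 × e^(−0.431×0.2361) = 0.3592 × 13.1 × 0.9032 = 4.250 mg/L.
Minimum DO = C_s − D_c = 8.77 − 4.250 = 4.520 mg/L.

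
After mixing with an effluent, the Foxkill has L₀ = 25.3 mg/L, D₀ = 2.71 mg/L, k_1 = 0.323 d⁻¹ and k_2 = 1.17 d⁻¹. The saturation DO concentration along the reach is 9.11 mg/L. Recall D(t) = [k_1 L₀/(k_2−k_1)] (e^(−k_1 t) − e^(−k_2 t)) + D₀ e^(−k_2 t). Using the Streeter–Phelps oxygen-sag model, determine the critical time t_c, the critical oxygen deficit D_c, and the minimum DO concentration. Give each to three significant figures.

t_c ≈ 1.13 d; D_c ≈ 4.85 mg/L; min DO ≈ 4.26 mg/L

At the critical point dD/dt = 0, so k_1 L₀ e^(−k_1 t) = k_2 D. Substituting D(t) from the Streeter–Phelps equation and solving for t gives
t_c = ln[(k_2/k_1)(1 − D₀(k_2−k_1)/(k_1 L₀))] / (k_2−k_1).
Here k_2−k_1 = 0.8470 d⁻¹ and 1 − D₀(k_2−k_1)/(k_1 L₀) = 1 − 2.71×0.8470/(0.323×25.3) = 0.7191, so
t_c = ln(3.622 × 0.7191) / 0.8470 = 0.9574 / 0.8470 = 1.130 d.
D_c = (k_1/k_2) L₀ e^(−k_1 t_c) = (0.323/1.17) × 25.3 × e^(−0.323×1.130) = 0.2761 × 25.3 × 0.6941 = 4.848 mg/L.
Minimum DO = C_s − D_c = 9.11 − 4.848 = 4.262 mg/L.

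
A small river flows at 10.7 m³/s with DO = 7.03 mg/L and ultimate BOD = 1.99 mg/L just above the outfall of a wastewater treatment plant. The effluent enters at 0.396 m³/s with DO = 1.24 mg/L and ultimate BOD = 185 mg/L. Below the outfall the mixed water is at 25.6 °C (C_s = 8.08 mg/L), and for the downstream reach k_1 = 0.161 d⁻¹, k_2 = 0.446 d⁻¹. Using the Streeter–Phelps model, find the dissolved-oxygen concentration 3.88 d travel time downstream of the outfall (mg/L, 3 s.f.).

DO ≈ 6.13 mg/L

Mixed DO = (10.7×7.03 + 0.396×1.24)/(10.7+0.396) = 75.71/11.10 = 6.823 mg/L.
Mixed L₀ = (10.7×1.99 + 0.396×185)/(11.10) = 94.55/11.10 = 8.521 mg/L.
Initial deficit D₀ = C_s − DO₀ = 8.08 − 6.823 = 1.257 mg/L.
D(3.88) = [0.161×8.521/(0.446−0.161)](e^(−0.161×3.88) − e^(−0.446×3.88)) + 1.257 e^(−0.446×3.88)
= 4.814 × (0.5354 − 0.1772) + 1.257 × 0.1772 = 1.947 mg/L.
DO = 8.08 − 1.947 = 6.133 mg/L.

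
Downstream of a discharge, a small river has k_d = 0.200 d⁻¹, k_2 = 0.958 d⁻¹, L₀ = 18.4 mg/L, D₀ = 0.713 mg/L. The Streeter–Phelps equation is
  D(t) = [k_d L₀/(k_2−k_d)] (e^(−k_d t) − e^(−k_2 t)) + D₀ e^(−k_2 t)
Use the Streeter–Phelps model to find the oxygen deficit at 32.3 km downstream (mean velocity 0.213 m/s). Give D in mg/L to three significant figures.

D ≈ 2.65 mg/L

Travel time t = x/v = 32.3 km / (0.213 m/s) = 32300 m / 0.213 m/s = 151600 s = 1.755 d.
k_d L₀/(k_2−k_d) = 0.200×18.4/(0.958−0.200) = 3.680/0.7580 = 4.855 mg/L.
e^(−k_d t) = e^(−0.200×1.755) = 0.7040; e^(−k_2 t) = e^(−0.958×1.755) = 0.1861.
D = 4.855 × (0.7040 − 0.1861) + 0.713 × 0.1861 = 2.514 + 0.1327 = 2.647 mg/L.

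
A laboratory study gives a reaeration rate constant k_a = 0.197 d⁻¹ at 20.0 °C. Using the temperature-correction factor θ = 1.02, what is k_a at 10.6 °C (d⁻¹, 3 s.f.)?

k_a(T₂) = k_a(T₁) · θ^(T₂−T₁) = 0.197 × 1.02^(10.6−20.0)
= 0.197 × 1.02^-9.40 = 0.197 × 0.8302 = 0.1635 d⁻¹.

k_a ≈ 0.164 d⁻¹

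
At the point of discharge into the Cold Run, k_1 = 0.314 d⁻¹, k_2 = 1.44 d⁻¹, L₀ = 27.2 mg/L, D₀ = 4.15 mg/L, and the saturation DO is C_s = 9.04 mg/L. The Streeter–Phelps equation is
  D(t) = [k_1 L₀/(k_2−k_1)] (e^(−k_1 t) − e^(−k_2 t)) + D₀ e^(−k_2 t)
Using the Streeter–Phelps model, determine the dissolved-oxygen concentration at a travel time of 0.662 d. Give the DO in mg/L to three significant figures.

k_1 L₀/(k_2−k_1) = 0.314×27.2/(1.44−0.314) = 8.541/1.126 = 7.585 mg/L.
e^(−k_1 t) = e^(−0.314×0.6620) = 0.8123; e^(−k_2 t) = e^(−1.44×0.6620) = 0.3855.
D = 7.585 × (0.8123 − 0.3855) + 4.15 × 0.3855 = 3.238 + 1.600 = 4.837 mg/L.
DO = C_s − D = 9.04 − 4.837 = 4.203 mg/L.

DO ≈ 4.20 mg/L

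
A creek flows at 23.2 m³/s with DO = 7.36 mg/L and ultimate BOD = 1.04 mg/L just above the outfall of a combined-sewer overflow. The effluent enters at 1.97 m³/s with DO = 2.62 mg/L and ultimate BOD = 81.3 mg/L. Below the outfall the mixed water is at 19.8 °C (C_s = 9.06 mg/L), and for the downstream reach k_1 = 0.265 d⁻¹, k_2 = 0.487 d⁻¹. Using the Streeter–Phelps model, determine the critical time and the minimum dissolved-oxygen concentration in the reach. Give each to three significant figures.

Mixed DO = (23.2×7.36 + 1.97×2.62)/(23.2+1.97) = 175.9/25.17 = 6.989 mg/L.
Mixed L₀ = (23.2×1.04 + 1.97×81.3)/(25.17) = 184.3/25.17 = 7.322 mg/L.
Initial deficit D₀ = C_s − DO₀ = 9.06 − 6.989 = 2.071 mg/L.
t_c = (1/0.2220) ln[(0.487/0.265)(1 − 2.071×0.2220/(0.265×7.322))] = 4.505 × ln(1.402) = 1.523 d.
D_c = (0.265/0.487) × 7.322 × e^(−0.265×1.523) = 0.5441 × 7.322 × 0.6679 = 2.661 mg/L.
Minimum DO = 9.06 − 2.661 = 6.399 mg/L.

t_c ≈ 1.52 d; minimum DO ≈ 6.40 mg/L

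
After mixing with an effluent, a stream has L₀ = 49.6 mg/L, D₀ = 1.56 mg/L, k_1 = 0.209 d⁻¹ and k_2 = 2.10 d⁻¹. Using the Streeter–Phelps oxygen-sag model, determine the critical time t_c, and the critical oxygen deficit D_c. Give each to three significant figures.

t_c ≈ 1.04 d; D_c ≈ 3.97 mg/L

At the critical point dD/dt = 0, so k_1 L₀ e^(−k_1 t) = k_2 D. Substituting D(t) from the Streeter–Phelps equation and solving for t gives
t_c = ln[(k_2/k_1)(1 − D₀(k_2−k_1)/(k_1 L₀))] / (k_2−k_1).
Here k_2−k_1 = 1.891 d⁻¹ and 1 − D₀(k_2−k_1)/(k_1 L₀) = 1 − 1.56×1.891/(0.209×49.6) = 0.7154, so
t_c = ln(10.05 × 0.7154) / 1.891 = 1.972 / 1.891 = 1.043 d.
D_c = (k_1/k_2) L₀ e^(−k_1 t_c) = (0.209/2.10) × 49.6 × e^(−0.209×1.043) = 0.09952 × 49.6 × 0.8041 = 3.969 mg/L.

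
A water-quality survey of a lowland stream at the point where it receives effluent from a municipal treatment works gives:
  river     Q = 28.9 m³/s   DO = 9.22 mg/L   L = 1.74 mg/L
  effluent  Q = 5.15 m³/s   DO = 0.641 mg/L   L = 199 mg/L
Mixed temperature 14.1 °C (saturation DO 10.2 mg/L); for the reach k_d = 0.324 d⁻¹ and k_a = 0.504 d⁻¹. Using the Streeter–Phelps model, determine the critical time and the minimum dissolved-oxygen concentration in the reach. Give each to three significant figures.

Mixed DO = (28.9×9.22 + 5.15×0.641)/(28.9+5.15) = 269.8/34.05 = 7.922 mg/L.
Mixed L₀ = (28.9×1.74 + 5.15×199)/(34.05) = 1075/34.05 = 31.58 mg/L.
Initial deficit D₀ = C_s − DO₀ = 10.2 − 7.922 = 2.278 mg/L.
t_c = (1/0.1800) ln[(0.504/0.324)(1 − 2.278×0.1800/(0.324×31.58))] = 5.556 × ln(1.493) = 2.227 d.
D_c = (0.324/0.504) × 31.58 × e^(−0.324×2.227) = 0.6429 × 31.58 × 0.4859 = 9.864 mg/L.
Minimum DO = 10.2 − 9.864 = 0.3363 mg/L.

t_c ≈ 2.23 d; minimum DO ≈ 0.336 mg/L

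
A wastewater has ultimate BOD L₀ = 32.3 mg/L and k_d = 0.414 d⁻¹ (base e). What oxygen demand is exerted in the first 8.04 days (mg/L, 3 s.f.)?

y_t = L₀(1 − e^(−k_d t)) = 32.3 × (1 − e^(−0.414×8.04))
= 32.3 × (1 − 0.03584) = 32.3 × 0.9642 = 31.14 mg/L.

y ≈ 31.1 mg/L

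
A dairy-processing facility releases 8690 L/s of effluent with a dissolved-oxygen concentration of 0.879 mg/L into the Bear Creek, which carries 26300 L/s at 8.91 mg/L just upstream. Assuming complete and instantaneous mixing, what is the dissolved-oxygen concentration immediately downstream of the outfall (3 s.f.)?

Flow-weighted mixing: C = (Q_r C_r + Q_w C_w)/(Q_r + Q_w)
= (26300×8.91 + 8690×0.879)/(26300 + 8690) = 242000/34990 = 6.915 mg/L.

6.92 mg/L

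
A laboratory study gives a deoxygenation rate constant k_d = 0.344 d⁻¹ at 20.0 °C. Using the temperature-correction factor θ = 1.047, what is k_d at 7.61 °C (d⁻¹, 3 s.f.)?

k_d ≈ 0.195 d⁻¹

k_d(T₂) = k_d(T₁) · θ^(T₂−T₁) = 0.344 × 1.047^(7.61−20.0)
= 0.344 × 1.047^-12.4 = 0.344 × 0.5661 = 0.1947 d⁻¹.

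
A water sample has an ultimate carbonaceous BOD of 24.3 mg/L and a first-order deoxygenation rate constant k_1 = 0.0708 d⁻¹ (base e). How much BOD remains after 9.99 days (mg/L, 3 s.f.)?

L ≈ 12.0 mg/L

L_t = L₀ e^(−k_1 t) = 24.3 × e^(−0.0708×9.99) = 24.3 × 0.4930 = 11.98 mg/L.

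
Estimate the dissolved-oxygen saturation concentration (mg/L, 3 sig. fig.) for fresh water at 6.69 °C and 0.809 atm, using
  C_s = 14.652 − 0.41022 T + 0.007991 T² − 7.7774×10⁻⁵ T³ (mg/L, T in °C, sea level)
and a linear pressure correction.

At sea level: C_s = 14.652 − 0.41022×6.69 + 0.007991×6.69² − 7.7774×10⁻⁵×6.69³ = 12.24 mg/L.
Pressure correction: C_s' = 12.24 × 0.809 = 9.904 mg/L.

C_s ≈ 9.90 mg/L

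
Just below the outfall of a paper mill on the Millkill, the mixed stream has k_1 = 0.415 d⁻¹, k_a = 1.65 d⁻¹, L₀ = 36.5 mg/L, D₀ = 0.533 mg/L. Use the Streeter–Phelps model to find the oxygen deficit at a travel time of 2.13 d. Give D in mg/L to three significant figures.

D ≈ 4.72 mg/L

k_1 L₀/(k_a−k_1) = 0.415×36.5/(1.65−0.415) = 15.15/1.235 = 12.27 mg/L.
e^(−k_1 t) = e^(−0.415×2.130) = 0.4131; e^(−k_a t) = e^(−1.65×2.130) = 0.02976.
D = 12.27 × (0.4131 − 0.02976) + 0.533 × 0.02976 = 4.702 + 0.01586 = 4.718 mg/L.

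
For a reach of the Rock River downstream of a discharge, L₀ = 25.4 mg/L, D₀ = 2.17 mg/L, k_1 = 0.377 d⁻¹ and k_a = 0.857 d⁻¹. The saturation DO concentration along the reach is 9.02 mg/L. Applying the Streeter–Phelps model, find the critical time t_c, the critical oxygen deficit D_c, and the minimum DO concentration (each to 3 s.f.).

With k_a/k_1 = 2.273 and 1 − D₀(k_a−k_1)/(k_1 L₀) = 0.8912,
t_c = ln(2.273 × 0.8912) / (0.857 − 0.377) = ln(2.026) / 0.4800 = 0.7060/0.4800 = 1.471 d.
L(t_c) = L₀ e^(−k_1 t_c) = 25.4 × 0.5743 = 14.59 mg/L, and at the critical point k_a D_c = k_1 L, so D_c = (0.377/0.857) × 14.59 = 6.417 mg/L.
Minimum DO = C_s − D_c = 9.02 − 6.417 = 2.603 mg/L.

t_c ≈ 1.47 d; D_c ≈ 6.42 mg/L; min DO ≈ 2.60 mg/L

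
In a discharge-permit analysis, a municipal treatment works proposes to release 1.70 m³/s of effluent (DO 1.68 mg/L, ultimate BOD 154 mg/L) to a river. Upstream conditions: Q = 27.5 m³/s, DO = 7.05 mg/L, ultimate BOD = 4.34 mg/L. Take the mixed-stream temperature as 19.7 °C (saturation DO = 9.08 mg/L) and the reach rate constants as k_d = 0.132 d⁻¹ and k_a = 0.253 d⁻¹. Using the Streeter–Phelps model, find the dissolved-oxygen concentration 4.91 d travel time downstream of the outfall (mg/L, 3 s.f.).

Mixed DO = (27.5×7.05 + 1.70×1.68)/(27.5+1.70) = 196.7/29.20 = 6.737 mg/L.
Mixed L₀ = (27.5×4.34 + 1.70×154)/(29.20) = 381.1/29.20 = 13.05 mg/L.
Initial deficit D₀ = C_s − DO₀ = 9.08 − 6.737 = 2.343 mg/L.
D(4.91) = [0.132×13.05/(0.253−0.132)](e^(−0.132×4.91) − e^(−0.253×4.91)) + 2.343 e^(−0.253×4.91)
= 14.24 × (0.5230 − 0.2887) + 2.343 × 0.2887 = 4.013 mg/L.
DO = 9.08 − 4.013 = 5.067 mg/L.

DO ≈ 5.07 mg/L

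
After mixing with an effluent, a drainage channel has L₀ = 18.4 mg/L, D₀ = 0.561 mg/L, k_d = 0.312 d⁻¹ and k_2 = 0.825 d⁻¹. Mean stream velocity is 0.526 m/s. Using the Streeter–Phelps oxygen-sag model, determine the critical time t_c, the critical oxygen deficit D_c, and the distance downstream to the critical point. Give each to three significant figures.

t_c = [1/(k_2−k_d)] ln[(k_2/k_d)(1 − D₀(k_2−k_d)/(k_d L₀))]
= [1/(0.825−0.312)] ln[(0.825/0.312)(1 − 0.561×0.5130/(0.312×18.4))]
= (1/0.5130) ln[2.644 × 0.9499] = 1.949 × ln(2.512) = 1.949 × 0.9209 = 1.795 d.
D_c = (k_d/k_2) L₀ e^(−k_d t_c) = (0.312/0.825) × 18.4 × e^(−0.312×1.795) = 0.3782 × 18.4 × 0.5711 = 3.974 mg/L.
x_c = v t_c = 0.526 m/s × 1.795 d × 86400 s/d = 81590 m ≈ 81.6 km.

t_c ≈ 1.80 d; D_c ≈ 3.97 mg/L; x_c ≈ 81.6 km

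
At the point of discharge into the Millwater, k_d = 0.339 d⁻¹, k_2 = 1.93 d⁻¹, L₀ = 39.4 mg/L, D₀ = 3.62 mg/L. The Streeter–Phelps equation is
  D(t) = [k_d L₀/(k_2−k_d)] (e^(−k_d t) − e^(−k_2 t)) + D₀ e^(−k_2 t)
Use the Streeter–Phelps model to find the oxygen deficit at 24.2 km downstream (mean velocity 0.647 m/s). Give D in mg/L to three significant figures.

D ≈ 5.18 mg/L

Travel time t = x/v = 24.2 km / (0.647 m/s) = 24200 m / 0.647 m/s = 37400 s = 0.4329 d.
k_d L₀/(k_2−k_d) = 0.339×39.4/(1.93−0.339) = 13.36/1.591 = 8.395 mg/L.
e^(−k_d t) = e^(−0.339×0.4329) = 0.8635; e^(−k_2 t) = e^(−1.93×0.4329) = 0.4337.
D = 8.395 × (0.8635 − 0.4337) + 3.62 × 0.4337 = 3.609 + 1.570 = 5.178 mg/L.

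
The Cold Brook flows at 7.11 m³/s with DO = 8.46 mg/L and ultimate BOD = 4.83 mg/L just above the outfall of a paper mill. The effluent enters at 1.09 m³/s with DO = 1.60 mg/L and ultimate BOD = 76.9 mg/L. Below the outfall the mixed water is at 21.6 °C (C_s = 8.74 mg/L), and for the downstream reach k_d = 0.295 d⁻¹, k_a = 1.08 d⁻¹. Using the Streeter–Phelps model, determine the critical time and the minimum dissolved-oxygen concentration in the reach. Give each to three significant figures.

t_c ≈ 1.34 d; minimum DO ≈ 6.09 mg/L

Mixed DO = (7.11×8.46 + 1.09×1.60)/(7.11+1.09) = 61.89/8.200 = 7.548 mg/L.
Mixed L₀ = (7.11×4.83 + 1.09×76.9)/(8.200) = 118.2/8.200 = 14.41 mg/L.
Initial deficit D₀ = C_s − DO₀ = 8.74 − 7.548 = 1.192 mg/L.
t_c = (1/0.7850) ln[(1.08/0.295)(1 − 1.192×0.7850/(0.295×14.41))] = 1.274 × ln(2.855) = 1.337 d.
D_c = (0.295/1.08) × 14.41 × e^(−0.295×1.337) = 0.2731 × 14.41 × 0.6742 = 2.654 mg/L.
Minimum DO = 8.74 − 2.654 = 6.086 mg/L.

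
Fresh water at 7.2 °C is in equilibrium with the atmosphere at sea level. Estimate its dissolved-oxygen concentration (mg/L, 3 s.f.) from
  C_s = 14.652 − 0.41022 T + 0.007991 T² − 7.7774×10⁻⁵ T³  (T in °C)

C_s = 14.652 − 0.41022×7.2 + 0.007991×7.2² − 7.7774×10⁻⁵×7.2³ = 12.08 mg/L.

C_s ≈ 12.1 mg/L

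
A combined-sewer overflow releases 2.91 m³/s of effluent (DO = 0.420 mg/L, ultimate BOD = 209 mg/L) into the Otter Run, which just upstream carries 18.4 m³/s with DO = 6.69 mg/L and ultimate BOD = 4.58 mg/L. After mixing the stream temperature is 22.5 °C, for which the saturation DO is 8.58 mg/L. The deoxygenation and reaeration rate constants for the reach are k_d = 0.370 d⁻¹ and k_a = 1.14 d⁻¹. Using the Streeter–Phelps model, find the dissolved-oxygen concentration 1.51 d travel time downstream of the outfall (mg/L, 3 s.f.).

DO ≈ 1.95 mg/L

Mixed DO = (18.4×6.69 + 2.91×0.420)/(18.4+2.91) = 124.3/21.31 = 5.834 mg/L.
Mixed L₀ = (18.4×4.58 + 2.91×209)/(21.31) = 692.5/21.31 = 32.49 mg/L.
Initial deficit D₀ = C_s − DO₀ = 8.58 − 5.834 = 2.746 mg/L.
D(1.51) = [0.370×32.49/(1.14−0.370)](e^(−0.370×1.51) − e^(−1.14×1.51)) + 2.746 e^(−1.14×1.51)
= 15.61 × (0.5720 − 0.1788) + 2.746 × 0.1788 = 6.630 mg/L.
DO = 8.58 − 6.630 = 1.950 mg/L.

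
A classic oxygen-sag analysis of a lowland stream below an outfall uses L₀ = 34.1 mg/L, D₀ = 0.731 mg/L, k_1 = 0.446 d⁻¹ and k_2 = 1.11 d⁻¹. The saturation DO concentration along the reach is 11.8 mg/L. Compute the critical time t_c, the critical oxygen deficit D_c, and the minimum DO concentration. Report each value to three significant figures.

t_c = [1/(k_2−k_1)] ln[(k_2/k_1)(1 − D₀(k_2−k_1)/(k_1 L₀))]
= [1/(1.11−0.446)] ln[(1.11/0.446)(1 − 0.731×0.6640/(0.446×34.1))]
= (1/0.6640) ln[2.489 × 0.9681] = 1.506 × ln(2.409) = 1.506 × 0.8794 = 1.324 d.
D_c = (k_1/k_2) L₀ e^(−k_1 t_c) = (0.446/1.11) × 34.1 × e^(−0.446×1.324) = 0.4018 × 34.1 × 0.5540 = 7.590 mg/L.
Minimum DO = C_s − D_c = 11.8 − 7.590 = 4.210 mg/L.

t_c ≈ 1.32 d; D_c ≈ 7.59 mg/L; min DO ≈ 4.21 mg/L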